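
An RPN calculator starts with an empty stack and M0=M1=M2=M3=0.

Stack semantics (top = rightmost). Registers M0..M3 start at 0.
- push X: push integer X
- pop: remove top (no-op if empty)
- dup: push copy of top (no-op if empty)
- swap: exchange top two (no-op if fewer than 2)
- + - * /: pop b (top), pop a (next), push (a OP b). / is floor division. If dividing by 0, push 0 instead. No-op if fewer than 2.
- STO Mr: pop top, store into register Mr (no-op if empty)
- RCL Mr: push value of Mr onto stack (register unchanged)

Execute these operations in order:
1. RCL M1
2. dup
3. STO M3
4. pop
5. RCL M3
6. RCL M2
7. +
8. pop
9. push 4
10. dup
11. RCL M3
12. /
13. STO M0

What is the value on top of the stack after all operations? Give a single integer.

After op 1 (RCL M1): stack=[0] mem=[0,0,0,0]
After op 2 (dup): stack=[0,0] mem=[0,0,0,0]
After op 3 (STO M3): stack=[0] mem=[0,0,0,0]
After op 4 (pop): stack=[empty] mem=[0,0,0,0]
After op 5 (RCL M3): stack=[0] mem=[0,0,0,0]
After op 6 (RCL M2): stack=[0,0] mem=[0,0,0,0]
After op 7 (+): stack=[0] mem=[0,0,0,0]
After op 8 (pop): stack=[empty] mem=[0,0,0,0]
After op 9 (push 4): stack=[4] mem=[0,0,0,0]
After op 10 (dup): stack=[4,4] mem=[0,0,0,0]
After op 11 (RCL M3): stack=[4,4,0] mem=[0,0,0,0]
After op 12 (/): stack=[4,0] mem=[0,0,0,0]
After op 13 (STO M0): stack=[4] mem=[0,0,0,0]

Answer: 4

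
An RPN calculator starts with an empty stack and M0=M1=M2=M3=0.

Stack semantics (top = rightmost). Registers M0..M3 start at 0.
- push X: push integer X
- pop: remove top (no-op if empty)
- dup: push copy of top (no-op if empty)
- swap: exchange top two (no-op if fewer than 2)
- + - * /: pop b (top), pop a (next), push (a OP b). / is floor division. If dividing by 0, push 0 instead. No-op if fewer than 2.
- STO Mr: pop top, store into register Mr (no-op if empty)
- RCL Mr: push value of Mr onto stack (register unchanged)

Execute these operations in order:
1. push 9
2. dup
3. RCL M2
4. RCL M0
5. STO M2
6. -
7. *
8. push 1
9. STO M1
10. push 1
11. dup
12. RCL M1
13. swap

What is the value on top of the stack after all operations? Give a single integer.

Answer: 1

Derivation:
After op 1 (push 9): stack=[9] mem=[0,0,0,0]
After op 2 (dup): stack=[9,9] mem=[0,0,0,0]
After op 3 (RCL M2): stack=[9,9,0] mem=[0,0,0,0]
After op 4 (RCL M0): stack=[9,9,0,0] mem=[0,0,0,0]
After op 5 (STO M2): stack=[9,9,0] mem=[0,0,0,0]
After op 6 (-): stack=[9,9] mem=[0,0,0,0]
After op 7 (*): stack=[81] mem=[0,0,0,0]
After op 8 (push 1): stack=[81,1] mem=[0,0,0,0]
After op 9 (STO M1): stack=[81] mem=[0,1,0,0]
After op 10 (push 1): stack=[81,1] mem=[0,1,0,0]
After op 11 (dup): stack=[81,1,1] mem=[0,1,0,0]
After op 12 (RCL M1): stack=[81,1,1,1] mem=[0,1,0,0]
After op 13 (swap): stack=[81,1,1,1] mem=[0,1,0,0]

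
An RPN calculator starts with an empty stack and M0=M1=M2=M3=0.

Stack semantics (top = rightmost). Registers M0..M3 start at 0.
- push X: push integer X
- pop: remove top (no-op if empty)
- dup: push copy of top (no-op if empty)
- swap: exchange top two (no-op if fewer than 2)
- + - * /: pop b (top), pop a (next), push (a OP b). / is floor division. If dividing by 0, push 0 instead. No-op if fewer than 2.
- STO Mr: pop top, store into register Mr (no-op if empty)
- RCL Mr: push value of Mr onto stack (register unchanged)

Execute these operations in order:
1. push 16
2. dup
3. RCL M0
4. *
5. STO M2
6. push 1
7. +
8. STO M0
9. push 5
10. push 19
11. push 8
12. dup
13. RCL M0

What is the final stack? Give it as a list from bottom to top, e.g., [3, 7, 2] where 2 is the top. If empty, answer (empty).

After op 1 (push 16): stack=[16] mem=[0,0,0,0]
After op 2 (dup): stack=[16,16] mem=[0,0,0,0]
After op 3 (RCL M0): stack=[16,16,0] mem=[0,0,0,0]
After op 4 (*): stack=[16,0] mem=[0,0,0,0]
After op 5 (STO M2): stack=[16] mem=[0,0,0,0]
After op 6 (push 1): stack=[16,1] mem=[0,0,0,0]
After op 7 (+): stack=[17] mem=[0,0,0,0]
After op 8 (STO M0): stack=[empty] mem=[17,0,0,0]
After op 9 (push 5): stack=[5] mem=[17,0,0,0]
After op 10 (push 19): stack=[5,19] mem=[17,0,0,0]
After op 11 (push 8): stack=[5,19,8] mem=[17,0,0,0]
After op 12 (dup): stack=[5,19,8,8] mem=[17,0,0,0]
After op 13 (RCL M0): stack=[5,19,8,8,17] mem=[17,0,0,0]

Answer: [5, 19, 8, 8, 17]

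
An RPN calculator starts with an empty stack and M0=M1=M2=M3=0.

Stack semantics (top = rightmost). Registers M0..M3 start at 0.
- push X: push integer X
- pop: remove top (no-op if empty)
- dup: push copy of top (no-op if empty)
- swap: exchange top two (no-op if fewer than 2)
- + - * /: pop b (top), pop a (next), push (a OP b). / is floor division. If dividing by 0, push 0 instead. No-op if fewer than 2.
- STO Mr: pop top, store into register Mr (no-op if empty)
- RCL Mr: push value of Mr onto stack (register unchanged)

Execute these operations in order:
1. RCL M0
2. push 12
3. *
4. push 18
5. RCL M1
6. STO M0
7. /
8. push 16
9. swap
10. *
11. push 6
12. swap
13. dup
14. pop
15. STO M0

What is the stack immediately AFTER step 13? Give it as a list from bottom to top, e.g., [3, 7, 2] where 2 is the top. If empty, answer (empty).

After op 1 (RCL M0): stack=[0] mem=[0,0,0,0]
After op 2 (push 12): stack=[0,12] mem=[0,0,0,0]
After op 3 (*): stack=[0] mem=[0,0,0,0]
After op 4 (push 18): stack=[0,18] mem=[0,0,0,0]
After op 5 (RCL M1): stack=[0,18,0] mem=[0,0,0,0]
After op 6 (STO M0): stack=[0,18] mem=[0,0,0,0]
After op 7 (/): stack=[0] mem=[0,0,0,0]
After op 8 (push 16): stack=[0,16] mem=[0,0,0,0]
After op 9 (swap): stack=[16,0] mem=[0,0,0,0]
After op 10 (*): stack=[0] mem=[0,0,0,0]
After op 11 (push 6): stack=[0,6] mem=[0,0,0,0]
After op 12 (swap): stack=[6,0] mem=[0,0,0,0]
After op 13 (dup): stack=[6,0,0] mem=[0,0,0,0]

[6, 0, 0]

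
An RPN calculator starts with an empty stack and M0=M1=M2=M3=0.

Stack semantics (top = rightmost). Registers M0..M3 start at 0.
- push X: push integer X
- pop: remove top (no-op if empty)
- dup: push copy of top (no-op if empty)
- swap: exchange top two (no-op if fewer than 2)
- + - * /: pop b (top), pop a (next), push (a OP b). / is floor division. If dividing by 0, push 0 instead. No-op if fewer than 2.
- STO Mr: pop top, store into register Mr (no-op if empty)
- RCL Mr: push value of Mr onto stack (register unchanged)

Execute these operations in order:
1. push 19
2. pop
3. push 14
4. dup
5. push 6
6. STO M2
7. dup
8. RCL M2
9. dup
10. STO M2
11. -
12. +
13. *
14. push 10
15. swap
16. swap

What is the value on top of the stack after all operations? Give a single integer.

After op 1 (push 19): stack=[19] mem=[0,0,0,0]
After op 2 (pop): stack=[empty] mem=[0,0,0,0]
After op 3 (push 14): stack=[14] mem=[0,0,0,0]
After op 4 (dup): stack=[14,14] mem=[0,0,0,0]
After op 5 (push 6): stack=[14,14,6] mem=[0,0,0,0]
After op 6 (STO M2): stack=[14,14] mem=[0,0,6,0]
After op 7 (dup): stack=[14,14,14] mem=[0,0,6,0]
After op 8 (RCL M2): stack=[14,14,14,6] mem=[0,0,6,0]
After op 9 (dup): stack=[14,14,14,6,6] mem=[0,0,6,0]
After op 10 (STO M2): stack=[14,14,14,6] mem=[0,0,6,0]
After op 11 (-): stack=[14,14,8] mem=[0,0,6,0]
After op 12 (+): stack=[14,22] mem=[0,0,6,0]
After op 13 (*): stack=[308] mem=[0,0,6,0]
After op 14 (push 10): stack=[308,10] mem=[0,0,6,0]
After op 15 (swap): stack=[10,308] mem=[0,0,6,0]
After op 16 (swap): stack=[308,10] mem=[0,0,6,0]

Answer: 10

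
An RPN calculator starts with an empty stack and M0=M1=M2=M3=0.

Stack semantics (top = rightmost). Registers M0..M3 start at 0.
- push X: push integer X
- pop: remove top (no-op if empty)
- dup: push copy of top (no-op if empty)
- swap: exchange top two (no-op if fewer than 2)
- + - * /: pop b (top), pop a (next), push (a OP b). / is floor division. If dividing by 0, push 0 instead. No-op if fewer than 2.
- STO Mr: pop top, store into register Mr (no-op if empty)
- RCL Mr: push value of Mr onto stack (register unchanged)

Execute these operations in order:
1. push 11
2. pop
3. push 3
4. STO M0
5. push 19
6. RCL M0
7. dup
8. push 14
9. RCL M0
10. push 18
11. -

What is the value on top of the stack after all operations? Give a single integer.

Answer: -15

Derivation:
After op 1 (push 11): stack=[11] mem=[0,0,0,0]
After op 2 (pop): stack=[empty] mem=[0,0,0,0]
After op 3 (push 3): stack=[3] mem=[0,0,0,0]
After op 4 (STO M0): stack=[empty] mem=[3,0,0,0]
After op 5 (push 19): stack=[19] mem=[3,0,0,0]
After op 6 (RCL M0): stack=[19,3] mem=[3,0,0,0]
After op 7 (dup): stack=[19,3,3] mem=[3,0,0,0]
After op 8 (push 14): stack=[19,3,3,14] mem=[3,0,0,0]
After op 9 (RCL M0): stack=[19,3,3,14,3] mem=[3,0,0,0]
After op 10 (push 18): stack=[19,3,3,14,3,18] mem=[3,0,0,0]
After op 11 (-): stack=[19,3,3,14,-15] mem=[3,0,0,0]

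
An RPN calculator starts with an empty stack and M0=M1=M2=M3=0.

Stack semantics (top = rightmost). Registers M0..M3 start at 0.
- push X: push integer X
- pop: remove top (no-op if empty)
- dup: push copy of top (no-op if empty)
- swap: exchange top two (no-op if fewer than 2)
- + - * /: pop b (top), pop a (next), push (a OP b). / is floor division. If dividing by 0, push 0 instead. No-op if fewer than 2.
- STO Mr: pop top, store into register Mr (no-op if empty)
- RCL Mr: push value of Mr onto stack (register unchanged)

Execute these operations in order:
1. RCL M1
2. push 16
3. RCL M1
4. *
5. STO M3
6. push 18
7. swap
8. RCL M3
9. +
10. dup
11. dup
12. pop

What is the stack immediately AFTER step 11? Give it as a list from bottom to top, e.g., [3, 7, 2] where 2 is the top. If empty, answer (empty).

After op 1 (RCL M1): stack=[0] mem=[0,0,0,0]
After op 2 (push 16): stack=[0,16] mem=[0,0,0,0]
After op 3 (RCL M1): stack=[0,16,0] mem=[0,0,0,0]
After op 4 (*): stack=[0,0] mem=[0,0,0,0]
After op 5 (STO M3): stack=[0] mem=[0,0,0,0]
After op 6 (push 18): stack=[0,18] mem=[0,0,0,0]
After op 7 (swap): stack=[18,0] mem=[0,0,0,0]
After op 8 (RCL M3): stack=[18,0,0] mem=[0,0,0,0]
After op 9 (+): stack=[18,0] mem=[0,0,0,0]
After op 10 (dup): stack=[18,0,0] mem=[0,0,0,0]
After op 11 (dup): stack=[18,0,0,0] mem=[0,0,0,0]

[18, 0, 0, 0]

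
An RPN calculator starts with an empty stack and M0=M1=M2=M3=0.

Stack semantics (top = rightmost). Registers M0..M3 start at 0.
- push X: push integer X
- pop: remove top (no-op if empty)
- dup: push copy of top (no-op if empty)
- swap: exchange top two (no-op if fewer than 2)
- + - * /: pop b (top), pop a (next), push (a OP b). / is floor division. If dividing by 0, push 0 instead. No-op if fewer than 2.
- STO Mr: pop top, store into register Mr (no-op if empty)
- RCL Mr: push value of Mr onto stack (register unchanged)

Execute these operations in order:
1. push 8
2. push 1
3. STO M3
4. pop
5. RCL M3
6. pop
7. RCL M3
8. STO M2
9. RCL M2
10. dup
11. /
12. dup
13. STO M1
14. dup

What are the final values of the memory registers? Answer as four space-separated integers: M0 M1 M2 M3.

After op 1 (push 8): stack=[8] mem=[0,0,0,0]
After op 2 (push 1): stack=[8,1] mem=[0,0,0,0]
After op 3 (STO M3): stack=[8] mem=[0,0,0,1]
After op 4 (pop): stack=[empty] mem=[0,0,0,1]
After op 5 (RCL M3): stack=[1] mem=[0,0,0,1]
After op 6 (pop): stack=[empty] mem=[0,0,0,1]
After op 7 (RCL M3): stack=[1] mem=[0,0,0,1]
After op 8 (STO M2): stack=[empty] mem=[0,0,1,1]
After op 9 (RCL M2): stack=[1] mem=[0,0,1,1]
After op 10 (dup): stack=[1,1] mem=[0,0,1,1]
After op 11 (/): stack=[1] mem=[0,0,1,1]
After op 12 (dup): stack=[1,1] mem=[0,0,1,1]
After op 13 (STO M1): stack=[1] mem=[0,1,1,1]
After op 14 (dup): stack=[1,1] mem=[0,1,1,1]

Answer: 0 1 1 1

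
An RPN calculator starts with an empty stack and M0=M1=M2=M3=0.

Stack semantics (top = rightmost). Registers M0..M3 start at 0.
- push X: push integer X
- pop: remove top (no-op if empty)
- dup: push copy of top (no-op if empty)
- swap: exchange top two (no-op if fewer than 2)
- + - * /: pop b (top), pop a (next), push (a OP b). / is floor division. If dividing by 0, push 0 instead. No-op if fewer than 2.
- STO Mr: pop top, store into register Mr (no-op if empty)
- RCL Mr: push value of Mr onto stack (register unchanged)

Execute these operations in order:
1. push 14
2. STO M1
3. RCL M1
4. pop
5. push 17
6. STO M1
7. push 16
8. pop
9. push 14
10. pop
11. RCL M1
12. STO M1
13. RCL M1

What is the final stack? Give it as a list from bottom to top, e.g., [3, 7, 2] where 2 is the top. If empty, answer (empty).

Answer: [17]

Derivation:
After op 1 (push 14): stack=[14] mem=[0,0,0,0]
After op 2 (STO M1): stack=[empty] mem=[0,14,0,0]
After op 3 (RCL M1): stack=[14] mem=[0,14,0,0]
After op 4 (pop): stack=[empty] mem=[0,14,0,0]
After op 5 (push 17): stack=[17] mem=[0,14,0,0]
After op 6 (STO M1): stack=[empty] mem=[0,17,0,0]
After op 7 (push 16): stack=[16] mem=[0,17,0,0]
After op 8 (pop): stack=[empty] mem=[0,17,0,0]
After op 9 (push 14): stack=[14] mem=[0,17,0,0]
After op 10 (pop): stack=[empty] mem=[0,17,0,0]
After op 11 (RCL M1): stack=[17] mem=[0,17,0,0]
After op 12 (STO M1): stack=[empty] mem=[0,17,0,0]
After op 13 (RCL M1): stack=[17] mem=[0,17,0,0]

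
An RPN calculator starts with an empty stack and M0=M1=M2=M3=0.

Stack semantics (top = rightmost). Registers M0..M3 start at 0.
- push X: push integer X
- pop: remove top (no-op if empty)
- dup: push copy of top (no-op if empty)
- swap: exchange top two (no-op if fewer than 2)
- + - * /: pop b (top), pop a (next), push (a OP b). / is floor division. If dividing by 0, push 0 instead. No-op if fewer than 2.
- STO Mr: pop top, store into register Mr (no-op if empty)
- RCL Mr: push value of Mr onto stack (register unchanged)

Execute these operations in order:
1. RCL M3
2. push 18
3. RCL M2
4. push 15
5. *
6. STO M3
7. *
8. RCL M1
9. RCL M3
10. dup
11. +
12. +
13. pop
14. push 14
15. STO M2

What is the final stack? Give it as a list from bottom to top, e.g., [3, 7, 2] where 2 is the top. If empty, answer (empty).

Answer: [0]

Derivation:
After op 1 (RCL M3): stack=[0] mem=[0,0,0,0]
After op 2 (push 18): stack=[0,18] mem=[0,0,0,0]
After op 3 (RCL M2): stack=[0,18,0] mem=[0,0,0,0]
After op 4 (push 15): stack=[0,18,0,15] mem=[0,0,0,0]
After op 5 (*): stack=[0,18,0] mem=[0,0,0,0]
After op 6 (STO M3): stack=[0,18] mem=[0,0,0,0]
After op 7 (*): stack=[0] mem=[0,0,0,0]
After op 8 (RCL M1): stack=[0,0] mem=[0,0,0,0]
After op 9 (RCL M3): stack=[0,0,0] mem=[0,0,0,0]
After op 10 (dup): stack=[0,0,0,0] mem=[0,0,0,0]
After op 11 (+): stack=[0,0,0] mem=[0,0,0,0]
After op 12 (+): stack=[0,0] mem=[0,0,0,0]
After op 13 (pop): stack=[0] mem=[0,0,0,0]
After op 14 (push 14): stack=[0,14] mem=[0,0,0,0]
After op 15 (STO M2): stack=[0] mem=[0,0,14,0]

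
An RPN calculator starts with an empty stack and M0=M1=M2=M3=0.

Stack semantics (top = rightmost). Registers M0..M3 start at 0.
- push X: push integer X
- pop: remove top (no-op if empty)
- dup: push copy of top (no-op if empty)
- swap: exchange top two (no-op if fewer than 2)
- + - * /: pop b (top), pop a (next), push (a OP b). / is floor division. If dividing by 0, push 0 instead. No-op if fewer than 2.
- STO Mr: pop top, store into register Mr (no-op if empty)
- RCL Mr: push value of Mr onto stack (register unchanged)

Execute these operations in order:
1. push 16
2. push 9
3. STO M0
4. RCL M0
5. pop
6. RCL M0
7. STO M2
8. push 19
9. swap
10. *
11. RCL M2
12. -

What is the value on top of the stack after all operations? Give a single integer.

Answer: 295

Derivation:
After op 1 (push 16): stack=[16] mem=[0,0,0,0]
After op 2 (push 9): stack=[16,9] mem=[0,0,0,0]
After op 3 (STO M0): stack=[16] mem=[9,0,0,0]
After op 4 (RCL M0): stack=[16,9] mem=[9,0,0,0]
After op 5 (pop): stack=[16] mem=[9,0,0,0]
After op 6 (RCL M0): stack=[16,9] mem=[9,0,0,0]
After op 7 (STO M2): stack=[16] mem=[9,0,9,0]
After op 8 (push 19): stack=[16,19] mem=[9,0,9,0]
After op 9 (swap): stack=[19,16] mem=[9,0,9,0]
After op 10 (*): stack=[304] mem=[9,0,9,0]
After op 11 (RCL M2): stack=[304,9] mem=[9,0,9,0]
After op 12 (-): stack=[295] mem=[9,0,9,0]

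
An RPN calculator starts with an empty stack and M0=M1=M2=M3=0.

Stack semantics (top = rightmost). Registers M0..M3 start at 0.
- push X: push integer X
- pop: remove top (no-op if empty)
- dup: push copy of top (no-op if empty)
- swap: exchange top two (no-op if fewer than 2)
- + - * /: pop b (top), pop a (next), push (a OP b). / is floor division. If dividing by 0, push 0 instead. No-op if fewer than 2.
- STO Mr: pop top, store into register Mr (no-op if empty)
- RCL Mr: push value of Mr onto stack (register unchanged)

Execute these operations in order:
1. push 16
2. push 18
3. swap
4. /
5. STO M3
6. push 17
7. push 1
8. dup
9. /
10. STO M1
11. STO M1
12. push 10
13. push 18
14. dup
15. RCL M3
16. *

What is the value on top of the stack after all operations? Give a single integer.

Answer: 18

Derivation:
After op 1 (push 16): stack=[16] mem=[0,0,0,0]
After op 2 (push 18): stack=[16,18] mem=[0,0,0,0]
After op 3 (swap): stack=[18,16] mem=[0,0,0,0]
After op 4 (/): stack=[1] mem=[0,0,0,0]
After op 5 (STO M3): stack=[empty] mem=[0,0,0,1]
After op 6 (push 17): stack=[17] mem=[0,0,0,1]
After op 7 (push 1): stack=[17,1] mem=[0,0,0,1]
After op 8 (dup): stack=[17,1,1] mem=[0,0,0,1]
After op 9 (/): stack=[17,1] mem=[0,0,0,1]
After op 10 (STO M1): stack=[17] mem=[0,1,0,1]
After op 11 (STO M1): stack=[empty] mem=[0,17,0,1]
After op 12 (push 10): stack=[10] mem=[0,17,0,1]
After op 13 (push 18): stack=[10,18] mem=[0,17,0,1]
After op 14 (dup): stack=[10,18,18] mem=[0,17,0,1]
After op 15 (RCL M3): stack=[10,18,18,1] mem=[0,17,0,1]
After op 16 (*): stack=[10,18,18] mem=[0,17,0,1]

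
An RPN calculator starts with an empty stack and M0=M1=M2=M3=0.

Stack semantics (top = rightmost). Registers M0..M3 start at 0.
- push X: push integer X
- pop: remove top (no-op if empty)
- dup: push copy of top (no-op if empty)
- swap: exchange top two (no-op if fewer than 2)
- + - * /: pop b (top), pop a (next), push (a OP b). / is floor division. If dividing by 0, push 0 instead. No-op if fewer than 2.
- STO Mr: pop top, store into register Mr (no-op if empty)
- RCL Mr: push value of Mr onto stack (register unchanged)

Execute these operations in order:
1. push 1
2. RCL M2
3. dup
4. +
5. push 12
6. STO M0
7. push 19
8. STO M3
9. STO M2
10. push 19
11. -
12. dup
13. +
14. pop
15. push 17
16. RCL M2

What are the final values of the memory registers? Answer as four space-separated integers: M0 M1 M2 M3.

Answer: 12 0 0 19

Derivation:
After op 1 (push 1): stack=[1] mem=[0,0,0,0]
After op 2 (RCL M2): stack=[1,0] mem=[0,0,0,0]
After op 3 (dup): stack=[1,0,0] mem=[0,0,0,0]
After op 4 (+): stack=[1,0] mem=[0,0,0,0]
After op 5 (push 12): stack=[1,0,12] mem=[0,0,0,0]
After op 6 (STO M0): stack=[1,0] mem=[12,0,0,0]
After op 7 (push 19): stack=[1,0,19] mem=[12,0,0,0]
After op 8 (STO M3): stack=[1,0] mem=[12,0,0,19]
After op 9 (STO M2): stack=[1] mem=[12,0,0,19]
After op 10 (push 19): stack=[1,19] mem=[12,0,0,19]
After op 11 (-): stack=[-18] mem=[12,0,0,19]
After op 12 (dup): stack=[-18,-18] mem=[12,0,0,19]
After op 13 (+): stack=[-36] mem=[12,0,0,19]
After op 14 (pop): stack=[empty] mem=[12,0,0,19]
After op 15 (push 17): stack=[17] mem=[12,0,0,19]
After op 16 (RCL M2): stack=[17,0] mem=[12,0,0,19]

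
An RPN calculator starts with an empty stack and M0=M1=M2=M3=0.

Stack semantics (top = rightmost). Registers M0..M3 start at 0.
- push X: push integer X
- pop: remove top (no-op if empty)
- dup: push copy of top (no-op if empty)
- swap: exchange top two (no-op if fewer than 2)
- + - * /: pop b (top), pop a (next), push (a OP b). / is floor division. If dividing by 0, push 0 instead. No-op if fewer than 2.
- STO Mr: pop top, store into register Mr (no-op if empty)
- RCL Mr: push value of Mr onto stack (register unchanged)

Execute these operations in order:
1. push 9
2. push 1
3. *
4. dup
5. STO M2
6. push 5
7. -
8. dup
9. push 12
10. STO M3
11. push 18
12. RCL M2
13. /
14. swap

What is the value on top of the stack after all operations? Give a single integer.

After op 1 (push 9): stack=[9] mem=[0,0,0,0]
After op 2 (push 1): stack=[9,1] mem=[0,0,0,0]
After op 3 (*): stack=[9] mem=[0,0,0,0]
After op 4 (dup): stack=[9,9] mem=[0,0,0,0]
After op 5 (STO M2): stack=[9] mem=[0,0,9,0]
After op 6 (push 5): stack=[9,5] mem=[0,0,9,0]
After op 7 (-): stack=[4] mem=[0,0,9,0]
After op 8 (dup): stack=[4,4] mem=[0,0,9,0]
After op 9 (push 12): stack=[4,4,12] mem=[0,0,9,0]
After op 10 (STO M3): stack=[4,4] mem=[0,0,9,12]
After op 11 (push 18): stack=[4,4,18] mem=[0,0,9,12]
After op 12 (RCL M2): stack=[4,4,18,9] mem=[0,0,9,12]
After op 13 (/): stack=[4,4,2] mem=[0,0,9,12]
After op 14 (swap): stack=[4,2,4] mem=[0,0,9,12]

Answer: 4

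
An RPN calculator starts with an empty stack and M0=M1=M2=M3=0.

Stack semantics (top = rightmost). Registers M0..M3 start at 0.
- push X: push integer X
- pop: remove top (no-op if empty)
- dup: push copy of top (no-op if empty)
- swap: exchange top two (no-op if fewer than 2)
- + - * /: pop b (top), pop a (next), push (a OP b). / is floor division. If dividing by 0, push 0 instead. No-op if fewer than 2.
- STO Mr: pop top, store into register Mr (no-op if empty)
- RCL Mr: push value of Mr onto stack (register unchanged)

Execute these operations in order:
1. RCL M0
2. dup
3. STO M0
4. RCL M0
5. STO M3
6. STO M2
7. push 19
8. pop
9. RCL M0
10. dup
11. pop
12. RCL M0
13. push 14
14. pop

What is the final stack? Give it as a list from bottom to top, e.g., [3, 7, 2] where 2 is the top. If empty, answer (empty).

After op 1 (RCL M0): stack=[0] mem=[0,0,0,0]
After op 2 (dup): stack=[0,0] mem=[0,0,0,0]
After op 3 (STO M0): stack=[0] mem=[0,0,0,0]
After op 4 (RCL M0): stack=[0,0] mem=[0,0,0,0]
After op 5 (STO M3): stack=[0] mem=[0,0,0,0]
After op 6 (STO M2): stack=[empty] mem=[0,0,0,0]
After op 7 (push 19): stack=[19] mem=[0,0,0,0]
After op 8 (pop): stack=[empty] mem=[0,0,0,0]
After op 9 (RCL M0): stack=[0] mem=[0,0,0,0]
After op 10 (dup): stack=[0,0] mem=[0,0,0,0]
After op 11 (pop): stack=[0] mem=[0,0,0,0]
After op 12 (RCL M0): stack=[0,0] mem=[0,0,0,0]
After op 13 (push 14): stack=[0,0,14] mem=[0,0,0,0]
After op 14 (pop): stack=[0,0] mem=[0,0,0,0]

Answer: [0, 0]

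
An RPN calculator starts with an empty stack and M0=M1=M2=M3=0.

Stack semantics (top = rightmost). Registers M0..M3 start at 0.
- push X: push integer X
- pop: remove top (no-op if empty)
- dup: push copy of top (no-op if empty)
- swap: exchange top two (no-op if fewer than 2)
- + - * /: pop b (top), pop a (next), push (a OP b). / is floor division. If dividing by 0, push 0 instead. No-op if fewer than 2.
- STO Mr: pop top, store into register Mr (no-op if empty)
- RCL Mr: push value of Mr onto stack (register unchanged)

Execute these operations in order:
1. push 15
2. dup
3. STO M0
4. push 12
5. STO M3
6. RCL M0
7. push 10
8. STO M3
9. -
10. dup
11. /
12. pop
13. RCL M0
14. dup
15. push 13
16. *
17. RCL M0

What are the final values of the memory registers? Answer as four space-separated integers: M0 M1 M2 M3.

Answer: 15 0 0 10

Derivation:
After op 1 (push 15): stack=[15] mem=[0,0,0,0]
After op 2 (dup): stack=[15,15] mem=[0,0,0,0]
After op 3 (STO M0): stack=[15] mem=[15,0,0,0]
After op 4 (push 12): stack=[15,12] mem=[15,0,0,0]
After op 5 (STO M3): stack=[15] mem=[15,0,0,12]
After op 6 (RCL M0): stack=[15,15] mem=[15,0,0,12]
After op 7 (push 10): stack=[15,15,10] mem=[15,0,0,12]
After op 8 (STO M3): stack=[15,15] mem=[15,0,0,10]
After op 9 (-): stack=[0] mem=[15,0,0,10]
After op 10 (dup): stack=[0,0] mem=[15,0,0,10]
After op 11 (/): stack=[0] mem=[15,0,0,10]
After op 12 (pop): stack=[empty] mem=[15,0,0,10]
After op 13 (RCL M0): stack=[15] mem=[15,0,0,10]
After op 14 (dup): stack=[15,15] mem=[15,0,0,10]
After op 15 (push 13): stack=[15,15,13] mem=[15,0,0,10]
After op 16 (*): stack=[15,195] mem=[15,0,0,10]
After op 17 (RCL M0): stack=[15,195,15] mem=[15,0,0,10]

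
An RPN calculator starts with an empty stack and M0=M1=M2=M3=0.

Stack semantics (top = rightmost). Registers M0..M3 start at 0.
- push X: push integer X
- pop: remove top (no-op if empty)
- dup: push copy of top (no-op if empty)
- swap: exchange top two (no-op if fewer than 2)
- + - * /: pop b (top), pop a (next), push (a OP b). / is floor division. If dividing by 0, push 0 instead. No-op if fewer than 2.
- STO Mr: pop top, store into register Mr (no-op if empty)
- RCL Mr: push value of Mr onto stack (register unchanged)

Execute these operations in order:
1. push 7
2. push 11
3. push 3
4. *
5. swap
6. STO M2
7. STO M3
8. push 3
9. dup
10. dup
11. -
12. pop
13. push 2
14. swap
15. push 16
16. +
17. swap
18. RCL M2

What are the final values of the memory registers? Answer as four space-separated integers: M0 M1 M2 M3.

After op 1 (push 7): stack=[7] mem=[0,0,0,0]
After op 2 (push 11): stack=[7,11] mem=[0,0,0,0]
After op 3 (push 3): stack=[7,11,3] mem=[0,0,0,0]
After op 4 (*): stack=[7,33] mem=[0,0,0,0]
After op 5 (swap): stack=[33,7] mem=[0,0,0,0]
After op 6 (STO M2): stack=[33] mem=[0,0,7,0]
After op 7 (STO M3): stack=[empty] mem=[0,0,7,33]
After op 8 (push 3): stack=[3] mem=[0,0,7,33]
After op 9 (dup): stack=[3,3] mem=[0,0,7,33]
After op 10 (dup): stack=[3,3,3] mem=[0,0,7,33]
After op 11 (-): stack=[3,0] mem=[0,0,7,33]
After op 12 (pop): stack=[3] mem=[0,0,7,33]
After op 13 (push 2): stack=[3,2] mem=[0,0,7,33]
After op 14 (swap): stack=[2,3] mem=[0,0,7,33]
After op 15 (push 16): stack=[2,3,16] mem=[0,0,7,33]
After op 16 (+): stack=[2,19] mem=[0,0,7,33]
After op 17 (swap): stack=[19,2] mem=[0,0,7,33]
After op 18 (RCL M2): stack=[19,2,7] mem=[0,0,7,33]

Answer: 0 0 7 33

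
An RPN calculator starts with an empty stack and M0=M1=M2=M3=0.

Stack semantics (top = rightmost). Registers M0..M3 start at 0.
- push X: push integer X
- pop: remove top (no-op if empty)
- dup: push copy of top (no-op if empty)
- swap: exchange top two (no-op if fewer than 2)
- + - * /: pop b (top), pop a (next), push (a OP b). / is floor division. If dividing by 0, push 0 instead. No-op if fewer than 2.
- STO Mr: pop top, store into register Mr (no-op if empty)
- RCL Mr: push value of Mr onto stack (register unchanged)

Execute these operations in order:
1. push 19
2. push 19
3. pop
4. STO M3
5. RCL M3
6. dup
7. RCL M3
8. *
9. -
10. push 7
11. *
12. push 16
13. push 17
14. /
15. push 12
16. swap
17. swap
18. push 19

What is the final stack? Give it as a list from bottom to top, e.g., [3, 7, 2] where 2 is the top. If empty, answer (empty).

Answer: [-2394, 0, 12, 19]

Derivation:
After op 1 (push 19): stack=[19] mem=[0,0,0,0]
After op 2 (push 19): stack=[19,19] mem=[0,0,0,0]
After op 3 (pop): stack=[19] mem=[0,0,0,0]
After op 4 (STO M3): stack=[empty] mem=[0,0,0,19]
After op 5 (RCL M3): stack=[19] mem=[0,0,0,19]
After op 6 (dup): stack=[19,19] mem=[0,0,0,19]
After op 7 (RCL M3): stack=[19,19,19] mem=[0,0,0,19]
After op 8 (*): stack=[19,361] mem=[0,0,0,19]
After op 9 (-): stack=[-342] mem=[0,0,0,19]
After op 10 (push 7): stack=[-342,7] mem=[0,0,0,19]
After op 11 (*): stack=[-2394] mem=[0,0,0,19]
After op 12 (push 16): stack=[-2394,16] mem=[0,0,0,19]
After op 13 (push 17): stack=[-2394,16,17] mem=[0,0,0,19]
After op 14 (/): stack=[-2394,0] mem=[0,0,0,19]
After op 15 (push 12): stack=[-2394,0,12] mem=[0,0,0,19]
After op 16 (swap): stack=[-2394,12,0] mem=[0,0,0,19]
After op 17 (swap): stack=[-2394,0,12] mem=[0,0,0,19]
After op 18 (push 19): stack=[-2394,0,12,19] mem=[0,0,0,19]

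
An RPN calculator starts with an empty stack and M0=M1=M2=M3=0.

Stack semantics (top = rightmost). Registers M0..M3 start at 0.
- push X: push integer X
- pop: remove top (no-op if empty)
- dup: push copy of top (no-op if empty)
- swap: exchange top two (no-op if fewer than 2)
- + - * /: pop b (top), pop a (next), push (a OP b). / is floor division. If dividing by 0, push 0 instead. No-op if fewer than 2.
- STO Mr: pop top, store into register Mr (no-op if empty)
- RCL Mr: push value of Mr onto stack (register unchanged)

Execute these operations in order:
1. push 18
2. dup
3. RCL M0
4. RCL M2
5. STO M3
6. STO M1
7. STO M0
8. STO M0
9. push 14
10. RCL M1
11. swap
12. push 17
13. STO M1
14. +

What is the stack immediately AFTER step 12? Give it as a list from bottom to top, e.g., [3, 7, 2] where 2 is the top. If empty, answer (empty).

After op 1 (push 18): stack=[18] mem=[0,0,0,0]
After op 2 (dup): stack=[18,18] mem=[0,0,0,0]
After op 3 (RCL M0): stack=[18,18,0] mem=[0,0,0,0]
After op 4 (RCL M2): stack=[18,18,0,0] mem=[0,0,0,0]
After op 5 (STO M3): stack=[18,18,0] mem=[0,0,0,0]
After op 6 (STO M1): stack=[18,18] mem=[0,0,0,0]
After op 7 (STO M0): stack=[18] mem=[18,0,0,0]
After op 8 (STO M0): stack=[empty] mem=[18,0,0,0]
After op 9 (push 14): stack=[14] mem=[18,0,0,0]
After op 10 (RCL M1): stack=[14,0] mem=[18,0,0,0]
After op 11 (swap): stack=[0,14] mem=[18,0,0,0]
After op 12 (push 17): stack=[0,14,17] mem=[18,0,0,0]

[0, 14, 17]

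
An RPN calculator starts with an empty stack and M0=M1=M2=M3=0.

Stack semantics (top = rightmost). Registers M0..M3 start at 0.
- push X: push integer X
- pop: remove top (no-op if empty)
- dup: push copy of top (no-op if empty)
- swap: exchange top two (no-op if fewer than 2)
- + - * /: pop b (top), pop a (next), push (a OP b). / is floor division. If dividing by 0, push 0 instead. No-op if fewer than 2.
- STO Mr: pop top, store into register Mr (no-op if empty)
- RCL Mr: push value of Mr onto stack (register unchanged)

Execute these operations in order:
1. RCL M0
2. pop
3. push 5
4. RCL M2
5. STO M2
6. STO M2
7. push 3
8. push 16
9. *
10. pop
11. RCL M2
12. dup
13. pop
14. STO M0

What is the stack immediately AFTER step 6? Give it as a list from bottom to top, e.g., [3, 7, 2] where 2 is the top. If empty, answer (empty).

After op 1 (RCL M0): stack=[0] mem=[0,0,0,0]
After op 2 (pop): stack=[empty] mem=[0,0,0,0]
After op 3 (push 5): stack=[5] mem=[0,0,0,0]
After op 4 (RCL M2): stack=[5,0] mem=[0,0,0,0]
After op 5 (STO M2): stack=[5] mem=[0,0,0,0]
After op 6 (STO M2): stack=[empty] mem=[0,0,5,0]

(empty)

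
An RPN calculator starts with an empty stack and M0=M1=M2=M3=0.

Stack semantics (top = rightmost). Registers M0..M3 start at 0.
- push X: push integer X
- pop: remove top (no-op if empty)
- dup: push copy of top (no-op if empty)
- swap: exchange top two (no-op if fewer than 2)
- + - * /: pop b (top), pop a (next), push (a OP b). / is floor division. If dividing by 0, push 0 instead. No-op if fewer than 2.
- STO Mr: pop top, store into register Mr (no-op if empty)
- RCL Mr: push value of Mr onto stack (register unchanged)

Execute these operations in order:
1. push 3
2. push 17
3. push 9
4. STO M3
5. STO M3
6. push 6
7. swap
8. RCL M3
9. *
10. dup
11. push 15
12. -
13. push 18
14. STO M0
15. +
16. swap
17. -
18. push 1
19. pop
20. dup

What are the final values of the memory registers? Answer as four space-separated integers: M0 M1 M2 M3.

Answer: 18 0 0 17

Derivation:
After op 1 (push 3): stack=[3] mem=[0,0,0,0]
After op 2 (push 17): stack=[3,17] mem=[0,0,0,0]
After op 3 (push 9): stack=[3,17,9] mem=[0,0,0,0]
After op 4 (STO M3): stack=[3,17] mem=[0,0,0,9]
After op 5 (STO M3): stack=[3] mem=[0,0,0,17]
After op 6 (push 6): stack=[3,6] mem=[0,0,0,17]
After op 7 (swap): stack=[6,3] mem=[0,0,0,17]
After op 8 (RCL M3): stack=[6,3,17] mem=[0,0,0,17]
After op 9 (*): stack=[6,51] mem=[0,0,0,17]
After op 10 (dup): stack=[6,51,51] mem=[0,0,0,17]
After op 11 (push 15): stack=[6,51,51,15] mem=[0,0,0,17]
After op 12 (-): stack=[6,51,36] mem=[0,0,0,17]
After op 13 (push 18): stack=[6,51,36,18] mem=[0,0,0,17]
After op 14 (STO M0): stack=[6,51,36] mem=[18,0,0,17]
After op 15 (+): stack=[6,87] mem=[18,0,0,17]
After op 16 (swap): stack=[87,6] mem=[18,0,0,17]
After op 17 (-): stack=[81] mem=[18,0,0,17]
After op 18 (push 1): stack=[81,1] mem=[18,0,0,17]
After op 19 (pop): stack=[81] mem=[18,0,0,17]
After op 20 (dup): stack=[81,81] mem=[18,0,0,17]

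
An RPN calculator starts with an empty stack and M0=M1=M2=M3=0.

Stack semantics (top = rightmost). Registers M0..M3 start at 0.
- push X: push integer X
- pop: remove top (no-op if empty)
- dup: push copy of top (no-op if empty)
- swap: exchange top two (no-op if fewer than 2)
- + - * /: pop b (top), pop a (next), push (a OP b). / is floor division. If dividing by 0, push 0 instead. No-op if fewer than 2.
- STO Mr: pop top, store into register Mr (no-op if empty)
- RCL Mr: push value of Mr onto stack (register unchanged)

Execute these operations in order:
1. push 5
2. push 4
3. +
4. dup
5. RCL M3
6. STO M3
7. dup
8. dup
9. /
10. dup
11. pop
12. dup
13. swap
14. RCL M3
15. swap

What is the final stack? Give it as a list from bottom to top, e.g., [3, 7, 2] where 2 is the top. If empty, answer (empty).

After op 1 (push 5): stack=[5] mem=[0,0,0,0]
After op 2 (push 4): stack=[5,4] mem=[0,0,0,0]
After op 3 (+): stack=[9] mem=[0,0,0,0]
After op 4 (dup): stack=[9,9] mem=[0,0,0,0]
After op 5 (RCL M3): stack=[9,9,0] mem=[0,0,0,0]
After op 6 (STO M3): stack=[9,9] mem=[0,0,0,0]
After op 7 (dup): stack=[9,9,9] mem=[0,0,0,0]
After op 8 (dup): stack=[9,9,9,9] mem=[0,0,0,0]
After op 9 (/): stack=[9,9,1] mem=[0,0,0,0]
After op 10 (dup): stack=[9,9,1,1] mem=[0,0,0,0]
After op 11 (pop): stack=[9,9,1] mem=[0,0,0,0]
After op 12 (dup): stack=[9,9,1,1] mem=[0,0,0,0]
After op 13 (swap): stack=[9,9,1,1] mem=[0,0,0,0]
After op 14 (RCL M3): stack=[9,9,1,1,0] mem=[0,0,0,0]
After op 15 (swap): stack=[9,9,1,0,1] mem=[0,0,0,0]

Answer: [9, 9, 1, 0, 1]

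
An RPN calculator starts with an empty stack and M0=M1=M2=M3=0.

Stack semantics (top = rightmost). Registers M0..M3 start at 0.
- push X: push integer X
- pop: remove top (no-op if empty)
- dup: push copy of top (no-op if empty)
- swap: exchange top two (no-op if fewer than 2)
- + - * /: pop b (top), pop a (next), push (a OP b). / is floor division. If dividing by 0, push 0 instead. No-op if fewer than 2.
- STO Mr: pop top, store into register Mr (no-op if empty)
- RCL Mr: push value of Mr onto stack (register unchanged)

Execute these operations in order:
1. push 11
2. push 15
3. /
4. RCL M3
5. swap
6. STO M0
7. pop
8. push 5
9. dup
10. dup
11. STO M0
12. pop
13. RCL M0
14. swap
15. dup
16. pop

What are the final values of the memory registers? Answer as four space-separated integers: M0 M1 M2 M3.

Answer: 5 0 0 0

Derivation:
After op 1 (push 11): stack=[11] mem=[0,0,0,0]
After op 2 (push 15): stack=[11,15] mem=[0,0,0,0]
After op 3 (/): stack=[0] mem=[0,0,0,0]
After op 4 (RCL M3): stack=[0,0] mem=[0,0,0,0]
After op 5 (swap): stack=[0,0] mem=[0,0,0,0]
After op 6 (STO M0): stack=[0] mem=[0,0,0,0]
After op 7 (pop): stack=[empty] mem=[0,0,0,0]
After op 8 (push 5): stack=[5] mem=[0,0,0,0]
After op 9 (dup): stack=[5,5] mem=[0,0,0,0]
After op 10 (dup): stack=[5,5,5] mem=[0,0,0,0]
After op 11 (STO M0): stack=[5,5] mem=[5,0,0,0]
After op 12 (pop): stack=[5] mem=[5,0,0,0]
After op 13 (RCL M0): stack=[5,5] mem=[5,0,0,0]
After op 14 (swap): stack=[5,5] mem=[5,0,0,0]
After op 15 (dup): stack=[5,5,5] mem=[5,0,0,0]
After op 16 (pop): stack=[5,5] mem=[5,0,0,0]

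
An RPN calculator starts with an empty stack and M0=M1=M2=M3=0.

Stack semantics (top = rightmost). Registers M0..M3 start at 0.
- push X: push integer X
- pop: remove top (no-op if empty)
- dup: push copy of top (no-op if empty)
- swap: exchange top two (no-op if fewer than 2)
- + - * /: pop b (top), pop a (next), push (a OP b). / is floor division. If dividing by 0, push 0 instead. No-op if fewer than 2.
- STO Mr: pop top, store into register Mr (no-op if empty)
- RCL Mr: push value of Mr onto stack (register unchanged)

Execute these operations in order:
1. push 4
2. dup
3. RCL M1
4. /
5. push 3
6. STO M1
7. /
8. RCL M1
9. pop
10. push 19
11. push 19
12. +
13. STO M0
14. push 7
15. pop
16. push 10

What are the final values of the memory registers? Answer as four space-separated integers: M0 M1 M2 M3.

Answer: 38 3 0 0

Derivation:
After op 1 (push 4): stack=[4] mem=[0,0,0,0]
After op 2 (dup): stack=[4,4] mem=[0,0,0,0]
After op 3 (RCL M1): stack=[4,4,0] mem=[0,0,0,0]
After op 4 (/): stack=[4,0] mem=[0,0,0,0]
After op 5 (push 3): stack=[4,0,3] mem=[0,0,0,0]
After op 6 (STO M1): stack=[4,0] mem=[0,3,0,0]
After op 7 (/): stack=[0] mem=[0,3,0,0]
After op 8 (RCL M1): stack=[0,3] mem=[0,3,0,0]
After op 9 (pop): stack=[0] mem=[0,3,0,0]
After op 10 (push 19): stack=[0,19] mem=[0,3,0,0]
After op 11 (push 19): stack=[0,19,19] mem=[0,3,0,0]
After op 12 (+): stack=[0,38] mem=[0,3,0,0]
After op 13 (STO M0): stack=[0] mem=[38,3,0,0]
After op 14 (push 7): stack=[0,7] mem=[38,3,0,0]
After op 15 (pop): stack=[0] mem=[38,3,0,0]
After op 16 (push 10): stack=[0,10] mem=[38,3,0,0]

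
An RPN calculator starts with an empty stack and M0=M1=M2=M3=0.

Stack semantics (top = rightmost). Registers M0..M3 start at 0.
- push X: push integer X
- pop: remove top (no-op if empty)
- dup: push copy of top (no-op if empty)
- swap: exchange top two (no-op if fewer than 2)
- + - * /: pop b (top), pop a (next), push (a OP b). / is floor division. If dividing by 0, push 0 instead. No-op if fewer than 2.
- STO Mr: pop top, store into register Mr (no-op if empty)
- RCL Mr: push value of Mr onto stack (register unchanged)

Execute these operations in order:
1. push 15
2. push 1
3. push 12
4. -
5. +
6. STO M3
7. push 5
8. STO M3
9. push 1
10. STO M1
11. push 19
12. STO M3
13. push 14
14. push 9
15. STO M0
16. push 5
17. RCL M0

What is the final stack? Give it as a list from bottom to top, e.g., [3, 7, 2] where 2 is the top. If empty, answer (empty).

After op 1 (push 15): stack=[15] mem=[0,0,0,0]
After op 2 (push 1): stack=[15,1] mem=[0,0,0,0]
After op 3 (push 12): stack=[15,1,12] mem=[0,0,0,0]
After op 4 (-): stack=[15,-11] mem=[0,0,0,0]
After op 5 (+): stack=[4] mem=[0,0,0,0]
After op 6 (STO M3): stack=[empty] mem=[0,0,0,4]
After op 7 (push 5): stack=[5] mem=[0,0,0,4]
After op 8 (STO M3): stack=[empty] mem=[0,0,0,5]
After op 9 (push 1): stack=[1] mem=[0,0,0,5]
After op 10 (STO M1): stack=[empty] mem=[0,1,0,5]
After op 11 (push 19): stack=[19] mem=[0,1,0,5]
After op 12 (STO M3): stack=[empty] mem=[0,1,0,19]
After op 13 (push 14): stack=[14] mem=[0,1,0,19]
After op 14 (push 9): stack=[14,9] mem=[0,1,0,19]
After op 15 (STO M0): stack=[14] mem=[9,1,0,19]
After op 16 (push 5): stack=[14,5] mem=[9,1,0,19]
After op 17 (RCL M0): stack=[14,5,9] mem=[9,1,0,19]

Answer: [14, 5, 9]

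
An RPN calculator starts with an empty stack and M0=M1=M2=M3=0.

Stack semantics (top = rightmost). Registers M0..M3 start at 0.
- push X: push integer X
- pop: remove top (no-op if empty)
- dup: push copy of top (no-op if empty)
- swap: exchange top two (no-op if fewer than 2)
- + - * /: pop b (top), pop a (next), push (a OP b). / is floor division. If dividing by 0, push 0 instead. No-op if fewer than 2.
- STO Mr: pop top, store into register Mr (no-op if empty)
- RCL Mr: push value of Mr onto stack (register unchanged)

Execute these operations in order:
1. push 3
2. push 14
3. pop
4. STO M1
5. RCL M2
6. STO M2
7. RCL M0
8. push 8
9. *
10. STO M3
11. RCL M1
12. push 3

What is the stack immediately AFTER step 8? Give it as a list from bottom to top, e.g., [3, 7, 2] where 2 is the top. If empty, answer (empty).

After op 1 (push 3): stack=[3] mem=[0,0,0,0]
After op 2 (push 14): stack=[3,14] mem=[0,0,0,0]
After op 3 (pop): stack=[3] mem=[0,0,0,0]
After op 4 (STO M1): stack=[empty] mem=[0,3,0,0]
After op 5 (RCL M2): stack=[0] mem=[0,3,0,0]
After op 6 (STO M2): stack=[empty] mem=[0,3,0,0]
After op 7 (RCL M0): stack=[0] mem=[0,3,0,0]
After op 8 (push 8): stack=[0,8] mem=[0,3,0,0]

[0, 8]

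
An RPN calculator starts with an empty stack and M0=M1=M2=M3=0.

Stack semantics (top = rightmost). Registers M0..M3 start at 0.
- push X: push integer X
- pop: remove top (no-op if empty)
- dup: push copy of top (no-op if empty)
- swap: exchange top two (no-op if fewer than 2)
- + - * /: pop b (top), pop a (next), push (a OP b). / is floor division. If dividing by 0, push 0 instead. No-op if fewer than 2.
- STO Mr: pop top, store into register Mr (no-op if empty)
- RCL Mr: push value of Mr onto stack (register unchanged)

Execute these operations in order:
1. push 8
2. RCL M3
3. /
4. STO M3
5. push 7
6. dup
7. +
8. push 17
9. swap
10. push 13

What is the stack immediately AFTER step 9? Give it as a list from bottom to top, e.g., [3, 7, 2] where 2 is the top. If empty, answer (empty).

After op 1 (push 8): stack=[8] mem=[0,0,0,0]
After op 2 (RCL M3): stack=[8,0] mem=[0,0,0,0]
After op 3 (/): stack=[0] mem=[0,0,0,0]
After op 4 (STO M3): stack=[empty] mem=[0,0,0,0]
After op 5 (push 7): stack=[7] mem=[0,0,0,0]
After op 6 (dup): stack=[7,7] mem=[0,0,0,0]
After op 7 (+): stack=[14] mem=[0,0,0,0]
After op 8 (push 17): stack=[14,17] mem=[0,0,0,0]
After op 9 (swap): stack=[17,14] mem=[0,0,0,0]

[17, 14]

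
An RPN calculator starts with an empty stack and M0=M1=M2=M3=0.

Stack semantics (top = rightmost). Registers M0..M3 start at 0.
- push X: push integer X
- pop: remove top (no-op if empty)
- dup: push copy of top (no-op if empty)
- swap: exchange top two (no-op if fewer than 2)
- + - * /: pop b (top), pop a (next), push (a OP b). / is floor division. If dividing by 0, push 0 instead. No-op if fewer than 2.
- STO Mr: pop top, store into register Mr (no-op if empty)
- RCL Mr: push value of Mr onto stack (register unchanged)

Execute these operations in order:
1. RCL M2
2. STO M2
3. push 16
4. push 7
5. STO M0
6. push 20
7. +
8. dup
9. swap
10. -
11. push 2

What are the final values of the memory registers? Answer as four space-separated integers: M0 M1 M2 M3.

Answer: 7 0 0 0

Derivation:
After op 1 (RCL M2): stack=[0] mem=[0,0,0,0]
After op 2 (STO M2): stack=[empty] mem=[0,0,0,0]
After op 3 (push 16): stack=[16] mem=[0,0,0,0]
After op 4 (push 7): stack=[16,7] mem=[0,0,0,0]
After op 5 (STO M0): stack=[16] mem=[7,0,0,0]
After op 6 (push 20): stack=[16,20] mem=[7,0,0,0]
After op 7 (+): stack=[36] mem=[7,0,0,0]
After op 8 (dup): stack=[36,36] mem=[7,0,0,0]
After op 9 (swap): stack=[36,36] mem=[7,0,0,0]
After op 10 (-): stack=[0] mem=[7,0,0,0]
After op 11 (push 2): stack=[0,2] mem=[7,0,0,0]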